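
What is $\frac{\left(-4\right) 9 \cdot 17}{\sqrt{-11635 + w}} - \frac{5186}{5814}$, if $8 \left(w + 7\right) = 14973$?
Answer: $- \frac{2593}{2907} + \frac{1224 i \sqrt{156326}}{78163} \approx -0.89198 + 6.1915 i$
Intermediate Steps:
$w = \frac{14917}{8}$ ($w = -7 + \frac{1}{8} \cdot 14973 = -7 + \frac{14973}{8} = \frac{14917}{8} \approx 1864.6$)
$\frac{\left(-4\right) 9 \cdot 17}{\sqrt{-11635 + w}} - \frac{5186}{5814} = \frac{\left(-4\right) 9 \cdot 17}{\sqrt{-11635 + \frac{14917}{8}}} - \frac{5186}{5814} = \frac{\left(-36\right) 17}{\sqrt{- \frac{78163}{8}}} - \frac{2593}{2907} = - \frac{612}{\frac{1}{4} i \sqrt{156326}} - \frac{2593}{2907} = - 612 \left(- \frac{2 i \sqrt{156326}}{78163}\right) - \frac{2593}{2907} = \frac{1224 i \sqrt{156326}}{78163} - \frac{2593}{2907} = - \frac{2593}{2907} + \frac{1224 i \sqrt{156326}}{78163}$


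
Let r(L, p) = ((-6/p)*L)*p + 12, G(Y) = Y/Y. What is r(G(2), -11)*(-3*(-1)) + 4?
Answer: 22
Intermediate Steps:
G(Y) = 1
r(L, p) = 12 - 6*L (r(L, p) = (-6*L/p)*p + 12 = -6*L + 12 = 12 - 6*L)
r(G(2), -11)*(-3*(-1)) + 4 = (12 - 6*1)*(-3*(-1)) + 4 = (12 - 6)*3 + 4 = 6*3 + 4 = 18 + 4 = 22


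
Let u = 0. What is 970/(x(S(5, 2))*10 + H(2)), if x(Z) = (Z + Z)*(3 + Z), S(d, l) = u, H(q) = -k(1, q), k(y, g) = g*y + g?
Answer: -485/2 ≈ -242.50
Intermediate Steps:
k(y, g) = g + g*y
H(q) = -2*q (H(q) = -q*(1 + 1) = -q*2 = -2*q)
S(d, l) = 0
x(Z) = 2*Z*(3 + Z) (x(Z) = (2*Z)*(3 + Z) = 2*Z*(3 + Z))
970/(x(S(5, 2))*10 + H(2)) = 970/((2*0*(3 + 0))*10 - 2*2) = 970/((2*0*3)*10 - 4) = 970/(0*10 - 4) = 970/(0 - 4) = 970/(-4) = 970*(-¼) = -485/2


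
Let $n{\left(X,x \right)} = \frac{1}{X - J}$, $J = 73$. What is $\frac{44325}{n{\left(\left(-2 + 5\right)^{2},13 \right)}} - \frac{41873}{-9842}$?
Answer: $- \frac{27919743727}{9842} \approx -2.8368 \cdot 10^{6}$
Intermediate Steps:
$n{\left(X,x \right)} = \frac{1}{-73 + X}$ ($n{\left(X,x \right)} = \frac{1}{X - 73} = \frac{1}{-73 + X}$)
$\frac{44325}{n{\left(\left(-2 + 5\right)^{2},13 \right)}} - \frac{41873}{-9842} = \frac{44325}{\frac{1}{-73 + \left(-2 + 5\right)^{2}}} - \frac{41873}{-9842} = \frac{44325}{\frac{1}{-73 + 3^{2}}} - - \frac{41873}{9842} = \frac{44325}{\frac{1}{-73 + 9}} + \frac{41873}{9842} = \frac{44325}{\frac{1}{-64}} + \frac{41873}{9842} = \frac{44325}{- \frac{1}{64}} + \frac{41873}{9842} = 44325 \left(-64\right) + \frac{41873}{9842} = -2836800 + \frac{41873}{9842} = - \frac{27919743727}{9842}$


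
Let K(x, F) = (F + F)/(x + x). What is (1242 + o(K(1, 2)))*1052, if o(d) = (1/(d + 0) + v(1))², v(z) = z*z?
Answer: 1308951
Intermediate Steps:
K(x, F) = F/x (K(x, F) = (2*F)/((2*x)) = (2*F)*(1/(2*x)) = F/x)
v(z) = z²
o(d) = (1 + 1/d)² (o(d) = (1/(d + 0) + 1²)² = (1/d + 1)² = (1 + 1/d)²)
(1242 + o(K(1, 2)))*1052 = (1242 + (1 + 2/1)²/(2/1)²)*1052 = (1242 + (1 + 2*1)²/(2*1)²)*1052 = (1242 + (1 + 2)²/2²)*1052 = (1242 + (¼)*3²)*1052 = (1242 + (¼)*9)*1052 = (1242 + 9/4)*1052 = (4977/4)*1052 = 1308951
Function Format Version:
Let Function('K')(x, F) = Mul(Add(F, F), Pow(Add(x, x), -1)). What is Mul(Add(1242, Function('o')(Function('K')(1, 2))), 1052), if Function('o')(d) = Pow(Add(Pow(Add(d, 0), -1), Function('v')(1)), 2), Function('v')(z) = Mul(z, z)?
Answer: 1308951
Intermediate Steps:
Function('K')(x, F) = Mul(F, Pow(x, -1)) (Function('K')(x, F) = Mul(Mul(2, F), Pow(Mul(2, x), -1)) = Mul(Mul(2, F), Mul(Rational(1, 2), Pow(x, -1))) = Mul(F, Pow(x, -1)))
Function('v')(z) = Pow(z, 2)
Function('o')(d) = Pow(Add(1, Pow(d, -1)), 2) (Function('o')(d) = Pow(Add(Pow(Add(d, 0), -1), Pow(1, 2)), 2) = Pow(Add(Pow(d, -1), 1), 2) = Pow(Add(1, Pow(d, -1)), 2))
Mul(Add(1242, Function('o')(Function('K')(1, 2))), 1052) = Mul(Add(1242, Mul(Pow(Mul(2, Pow(1, -1)), -2), Pow(Add(1, Mul(2, Pow(1, -1))), 2))), 1052) = Mul(Add(1242, Mul(Pow(Mul(2, 1), -2), Pow(Add(1, Mul(2, 1)), 2))), 1052) = Mul(Add(1242, Mul(Pow(2, -2), Pow(Add(1, 2), 2))), 1052) = Mul(Add(1242, Mul(Rational(1, 4), Pow(3, 2))), 1052) = Mul(Add(1242, Mul(Rational(1, 4), 9)), 1052) = Mul(Add(1242, Rational(9, 4)), 1052) = Mul(Rational(4977, 4), 1052) = 1308951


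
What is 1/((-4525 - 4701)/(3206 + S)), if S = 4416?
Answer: -3811/4613 ≈ -0.82614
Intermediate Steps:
1/((-4525 - 4701)/(3206 + S)) = 1/((-4525 - 4701)/(3206 + 4416)) = 1/(-9226/7622) = 1/(-9226*1/7622) = 1/(-4613/3811) = -3811/4613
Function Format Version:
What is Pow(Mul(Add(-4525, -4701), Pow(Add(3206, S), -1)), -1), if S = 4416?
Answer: Rational(-3811, 4613) ≈ -0.82614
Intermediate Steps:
Pow(Mul(Add(-4525, -4701), Pow(Add(3206, S), -1)), -1) = Pow(Mul(Add(-4525, -4701), Pow(Add(3206, 4416), -1)), -1) = Pow(Mul(-9226, Pow(7622, -1)), -1) = Pow(Mul(-9226, Rational(1, 7622)), -1) = Pow(Rational(-4613, 3811), -1) = Rational(-3811, 4613)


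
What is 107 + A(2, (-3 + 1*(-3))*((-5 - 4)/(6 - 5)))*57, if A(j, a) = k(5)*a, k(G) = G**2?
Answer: 77057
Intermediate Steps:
A(j, a) = 25*a (A(j, a) = 5**2*a = 25*a)
107 + A(2, (-3 + 1*(-3))*((-5 - 4)/(6 - 5)))*57 = 107 + (25*((-3 + 1*(-3))*((-5 - 4)/(6 - 5))))*57 = 107 + (25*((-3 - 3)*(-9/1)))*57 = 107 + (25*(-(-54)))*57 = 107 + (25*(-6*(-9)))*57 = 107 + (25*54)*57 = 107 + 1350*57 = 107 + 76950 = 77057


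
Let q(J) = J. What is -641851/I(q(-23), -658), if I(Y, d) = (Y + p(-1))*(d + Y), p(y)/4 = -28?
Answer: -641851/91935 ≈ -6.9816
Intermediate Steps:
p(y) = -112 (p(y) = 4*(-28) = -112)
I(Y, d) = (-112 + Y)*(Y + d) (I(Y, d) = (Y - 112)*(d + Y) = (-112 + Y)*(Y + d))
-641851/I(q(-23), -658) = -641851/((-23)² - 112*(-23) - 112*(-658) - 23*(-658)) = -641851/(529 + 2576 + 73696 + 15134) = -641851/91935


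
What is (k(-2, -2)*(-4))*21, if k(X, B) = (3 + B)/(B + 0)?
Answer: 42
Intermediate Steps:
k(X, B) = (3 + B)/B
(k(-2, -2)*(-4))*21 = (((3 - 2)/(-2))*(-4))*21 = (-½*1*(-4))*21 = -½*(-4)*21 = 2*21 = 42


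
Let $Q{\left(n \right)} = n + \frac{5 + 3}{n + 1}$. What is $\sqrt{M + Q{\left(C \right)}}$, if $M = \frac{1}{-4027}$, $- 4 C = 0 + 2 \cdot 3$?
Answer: $\frac{i \sqrt{1135187138}}{8054} \approx 4.1833 i$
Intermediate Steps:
$C = - \frac{3}{2}$ ($C = - \frac{0 + 2 \cdot 3}{4} = - \frac{0 + 6}{4} = \left(- \frac{1}{4}\right) 6 = - \frac{3}{2} \approx -1.5$)
$M = - \frac{1}{4027} \approx -0.00024832$
$Q{\left(n \right)} = n + \frac{8}{1 + n}$
$\sqrt{M + Q{\left(C \right)}} = \sqrt{- \frac{1}{4027} + \frac{8 - \frac{3}{2} + \left(- \frac{3}{2}\right)^{2}}{1 - \frac{3}{2}}} = \sqrt{- \frac{1}{4027} + \frac{8 - \frac{3}{2} + \frac{9}{4}}{- \frac{1}{2}}} = \sqrt{- \frac{1}{4027} - \frac{35}{2}} = \sqrt{- \frac{140947}{8054}} = \frac{i \sqrt{1135187138}}{8054}$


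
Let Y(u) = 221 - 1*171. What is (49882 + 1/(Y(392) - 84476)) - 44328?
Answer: 468902003/84426 ≈ 5554.0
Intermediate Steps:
Y(u) = 50 (Y(u) = 221 - 171 = 50)
(49882 + 1/(Y(392) - 84476)) - 44328 = (49882 + 1/(50 - 84476)) - 44328 = (49882 + 1/(-84426)) - 44328 = (49882 - 1/84426) - 44328 = 4211337731/84426 - 44328 = 468902003/84426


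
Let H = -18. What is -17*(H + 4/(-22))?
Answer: 3400/11 ≈ 309.09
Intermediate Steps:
-17*(H + 4/(-22)) = -17*(-18 + 4/(-22)) = -17*(-18 + 4*(-1/22)) = -17*(-18 - 2/11) = -17*(-200/11) = 3400/11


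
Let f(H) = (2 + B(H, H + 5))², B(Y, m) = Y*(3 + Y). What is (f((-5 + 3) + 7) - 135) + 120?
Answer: 1749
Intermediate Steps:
f(H) = (2 + H*(3 + H))²
(f((-5 + 3) + 7) - 135) + 120 = ((2 + ((-5 + 3) + 7)*(3 + ((-5 + 3) + 7)))² - 135) + 120 = ((2 + (-2 + 7)*(3 + (-2 + 7)))² - 135) + 120 = ((2 + 5*(3 + 5))² - 135) + 120 = ((2 + 5*8)² - 135) + 120 = ((2 + 40)² - 135) + 120 = (42² - 135) + 120 = (1764 - 135) + 120 = 1629 + 120 = 1749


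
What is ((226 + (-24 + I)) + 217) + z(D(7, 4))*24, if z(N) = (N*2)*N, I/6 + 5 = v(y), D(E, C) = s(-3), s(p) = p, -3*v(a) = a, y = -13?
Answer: 847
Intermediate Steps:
v(a) = -a/3
D(E, C) = -3
I = -4 (I = -30 + 6*(-⅓*(-13)) = -30 + 6*(13/3) = -30 + 26 = -4)
z(N) = 2*N² (z(N) = (2*N)*N = 2*N²)
((226 + (-24 + I)) + 217) + z(D(7, 4))*24 = ((226 + (-24 - 4)) + 217) + (2*(-3)²)*24 = ((226 - 28) + 217) + (2*9)*24 = (198 + 217) + 18*24 = 415 + 432 = 847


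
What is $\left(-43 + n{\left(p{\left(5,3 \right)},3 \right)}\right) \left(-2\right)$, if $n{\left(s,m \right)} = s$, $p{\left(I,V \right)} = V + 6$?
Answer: $68$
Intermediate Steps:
$p{\left(I,V \right)} = 6 + V$
$\left(-43 + n{\left(p{\left(5,3 \right)},3 \right)}\right) \left(-2\right) = \left(-43 + \left(6 + 3\right)\right) \left(-2\right) = \left(-43 + 9\right) \left(-2\right) = \left(-34\right) \left(-2\right) = 68$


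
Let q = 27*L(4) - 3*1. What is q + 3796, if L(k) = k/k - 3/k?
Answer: 15199/4 ≈ 3799.8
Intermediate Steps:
L(k) = 1 - 3/k
q = 15/4 (q = 27*((-3 + 4)/4) - 3*1 = 27*((¼)*1) - 3 = 27*(¼) - 3 = 27/4 - 3 = 15/4 ≈ 3.7500)
q + 3796 = 15/4 + 3796 = 15199/4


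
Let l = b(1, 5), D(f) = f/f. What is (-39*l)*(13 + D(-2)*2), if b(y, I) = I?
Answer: -2925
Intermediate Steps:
D(f) = 1
l = 5
(-39*l)*(13 + D(-2)*2) = (-39*5)*(13 + 1*2) = -195*(13 + 2) = -195*15 = -2925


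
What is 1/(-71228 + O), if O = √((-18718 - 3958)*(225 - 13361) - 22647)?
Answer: -71228/4775578695 - √297849289/4775578695 ≈ -1.8529e-5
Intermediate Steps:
O = √297849289 (O = √(-22676*(-13136) - 22647) = √(297871936 - 22647) = √297849289 ≈ 17258.)
1/(-71228 + O) = 1/(-71228 + √297849289)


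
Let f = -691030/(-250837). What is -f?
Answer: -691030/250837 ≈ -2.7549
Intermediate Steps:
f = 691030/250837 (f = -691030*(-1/250837) = 691030/250837 ≈ 2.7549)
-f = -1*691030/250837 = -691030/250837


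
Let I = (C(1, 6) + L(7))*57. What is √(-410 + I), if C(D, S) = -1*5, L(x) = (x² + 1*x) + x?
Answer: 4*√181 ≈ 53.815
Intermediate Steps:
L(x) = x² + 2*x (L(x) = (x² + x) + x = (x + x²) + x = x² + 2*x)
C(D, S) = -5
I = 3306 (I = (-5 + 7*(2 + 7))*57 = (-5 + 7*9)*57 = (-5 + 63)*57 = 58*57 = 3306)
√(-410 + I) = √(-410 + 3306) = √2896 = 4*√181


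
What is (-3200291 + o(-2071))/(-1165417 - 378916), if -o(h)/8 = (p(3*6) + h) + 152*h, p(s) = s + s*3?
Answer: 665963/1544333 ≈ 0.43123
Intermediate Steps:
p(s) = 4*s (p(s) = s + 3*s = 4*s)
o(h) = -576 - 1224*h (o(h) = -8*((4*(3*6) + h) + 152*h) = -8*((4*18 + h) + 152*h) = -8*((72 + h) + 152*h) = -8*(72 + 153*h) = -576 - 1224*h)
(-3200291 + o(-2071))/(-1165417 - 378916) = (-3200291 + (-576 - 1224*(-2071)))/(-1165417 - 378916) = (-3200291 + (-576 + 2534904))/(-1544333) = (-3200291 + 2534328)*(-1/1544333) = -665963*(-1/1544333) = 665963/1544333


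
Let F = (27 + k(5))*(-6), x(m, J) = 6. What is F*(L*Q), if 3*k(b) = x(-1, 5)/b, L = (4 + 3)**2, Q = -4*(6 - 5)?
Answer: 161112/5 ≈ 32222.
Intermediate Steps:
Q = -4 (Q = -4*1 = -4)
L = 49 (L = 7**2 = 49)
k(b) = 2/b (k(b) = (6/b)/3 = 2/b)
F = -822/5 (F = (27 + 2/5)*(-6) = (137/5)*(-6) = -822/5 ≈ -164.40)
F*(L*Q) = -40278*(-4)/5 = -822/5*(-196) = 161112/5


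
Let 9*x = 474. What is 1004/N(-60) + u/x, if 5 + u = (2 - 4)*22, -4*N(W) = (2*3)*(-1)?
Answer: 316823/474 ≈ 668.40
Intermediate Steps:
x = 158/3 (x = (1/9)*474 = 158/3 ≈ 52.667)
N(W) = 3/2 (N(W) = -2*3*(-1)/4 = -3*(-1)/2 = -1/4*(-6) = 3/2)
u = -49 (u = -5 + (2 - 4)*22 = -5 - 2*22 = -5 - 44 = -49)
1004/N(-60) + u/x = 1004/(3/2) - 49/158/3 = 1004*(2/3) - 49*3/158 = 2008/3 - 147/158 = 316823/474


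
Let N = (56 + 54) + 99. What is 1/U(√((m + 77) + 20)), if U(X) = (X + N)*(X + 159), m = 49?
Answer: 33377/1094252225 - 368*√146/1094252225 ≈ 2.6439e-5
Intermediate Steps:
N = 209 (N = 110 + 99 = 209)
U(X) = (159 + X)*(209 + X) (U(X) = (X + 209)*(X + 159) = (209 + X)*(159 + X) = (159 + X)*(209 + X))
1/U(√((m + 77) + 20)) = 1/(33231 + (√((49 + 77) + 20))² + 368*√((49 + 77) + 20)) = 1/(33231 + (√(126 + 20))² + 368*√(126 + 20)) = 1/(33231 + (√146)² + 368*√146) = 1/(33231 + 146 + 368*√146) = 1/(33377 + 368*√146)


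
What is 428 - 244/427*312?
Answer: 1748/7 ≈ 249.71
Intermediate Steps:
428 - 244/427*312 = 428 - 244*1/427*312 = 428 - 4/7*312 = 428 - 1248/7 = 1748/7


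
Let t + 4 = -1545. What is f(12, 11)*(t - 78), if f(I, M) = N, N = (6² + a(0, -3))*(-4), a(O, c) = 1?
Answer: 240796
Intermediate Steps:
t = -1549 (t = -4 - 1545 = -1549)
N = -148 (N = (6² + 1)*(-4) = (36 + 1)*(-4) = 37*(-4) = -148)
f(I, M) = -148
f(12, 11)*(t - 78) = -148*(-1549 - 78) = -148*(-1627) = 240796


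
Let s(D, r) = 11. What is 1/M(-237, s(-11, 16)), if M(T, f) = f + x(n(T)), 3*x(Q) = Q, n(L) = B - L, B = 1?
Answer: 3/271 ≈ 0.011070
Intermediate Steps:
n(L) = 1 - L
x(Q) = Q/3
M(T, f) = ⅓ + f - T/3 (M(T, f) = f + (1 - T)/3 = f + (⅓ - T/3) = ⅓ + f - T/3)
1/M(-237, s(-11, 16)) = 1/(⅓ + 11 - ⅓*(-237)) = 1/(⅓ + 11 + 79) = 1/(271/3) = 3/271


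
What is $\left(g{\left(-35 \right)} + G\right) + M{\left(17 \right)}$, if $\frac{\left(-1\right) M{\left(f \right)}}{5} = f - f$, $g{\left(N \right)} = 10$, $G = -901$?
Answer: $-891$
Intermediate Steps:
$M{\left(f \right)} = 0$ ($M{\left(f \right)} = - 5 \left(f - f\right) = \left(-5\right) 0 = 0$)
$\left(g{\left(-35 \right)} + G\right) + M{\left(17 \right)} = \left(10 - 901\right) + 0 = -891 + 0 = -891$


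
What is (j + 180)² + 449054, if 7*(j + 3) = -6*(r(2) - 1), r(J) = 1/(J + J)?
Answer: 94199753/196 ≈ 4.8061e+5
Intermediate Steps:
r(J) = 1/(2*J)
j = -33/14 (j = -3 + (-6*((½)/2 - 1))/7 = -3 + (-6*((½)*(½) - 1))/7 = -3 + (-6*(¼ - 1))/7 = -3 + (-6*(-¾))/7 = -3 + (⅐)*(9/2) = -3 + 9/14 = -33/14 ≈ -2.3571)
(j + 180)² + 449054 = (-33/14 + 180)² + 449054 = (2487/14)² + 449054 = 6185169/196 + 449054 = 94199753/196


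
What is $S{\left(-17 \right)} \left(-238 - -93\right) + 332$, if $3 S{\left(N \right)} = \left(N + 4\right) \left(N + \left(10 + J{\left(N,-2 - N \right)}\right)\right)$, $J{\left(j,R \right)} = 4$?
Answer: $-1553$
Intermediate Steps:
$S{\left(N \right)} = \frac{\left(4 + N\right) \left(14 + N\right)}{3}$ ($S{\left(N \right)} = \frac{\left(N + 4\right) \left(N + \left(10 + 4\right)\right)}{3} = \frac{\left(4 + N\right) \left(N + 14\right)}{3} = \frac{\left(4 + N\right) \left(14 + N\right)}{3}$)
$S{\left(-17 \right)} \left(-238 - -93\right) + 332 = \left(\frac{56}{3} + 6 \left(-17\right) + \frac{\left(-17\right)^{2}}{3}\right) \left(-238 - -93\right) + 332 = \left(\frac{56}{3} - 102 + \frac{1}{3} \cdot 289\right) \left(-238 + 93\right) + 332 = \left(\frac{56}{3} - 102 + \frac{289}{3}\right) \left(-145\right) + 332 = 13 \left(-145\right) + 332 = -1885 + 332 = -1553$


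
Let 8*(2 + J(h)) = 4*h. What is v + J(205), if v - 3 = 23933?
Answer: 48073/2 ≈ 24037.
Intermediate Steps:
J(h) = -2 + h/2 (J(h) = -2 + (4*h)/8 = -2 + h/2)
v = 23936 (v = 3 + 23933 = 23936)
v + J(205) = 23936 + (-2 + (1/2)*205) = 23936 + (-2 + 205/2) = 23936 + 201/2 = 48073/2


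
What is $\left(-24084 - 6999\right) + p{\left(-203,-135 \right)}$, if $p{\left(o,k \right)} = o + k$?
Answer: $-31421$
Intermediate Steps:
$p{\left(o,k \right)} = k + o$
$\left(-24084 - 6999\right) + p{\left(-203,-135 \right)} = \left(-24084 - 6999\right) - 338 = -31083 - 338 = -31421$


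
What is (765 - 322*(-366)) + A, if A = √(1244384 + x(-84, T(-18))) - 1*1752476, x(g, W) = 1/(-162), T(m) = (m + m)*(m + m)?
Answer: -1633859 + √403180414/18 ≈ -1.6327e+6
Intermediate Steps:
T(m) = 4*m² (T(m) = (2*m)*(2*m) = 4*m²)
x(g, W) = -1/162
A = -1752476 + √403180414/18 (A = √(1244384 - 1/162) - 1*1752476 = √(201590207/162) - 1752476 = √403180414/18 - 1752476 = -1752476 + √403180414/18 ≈ -1.7514e+6)
(765 - 322*(-366)) + A = (765 - 322*(-366)) + (-1752476 + √403180414/18) = (765 + 117852) + (-1752476 + √403180414/18) = 118617 + (-1752476 + √403180414/18) = -1633859 + √403180414/18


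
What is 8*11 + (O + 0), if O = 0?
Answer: 88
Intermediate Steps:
8*11 + (O + 0) = 8*11 + (0 + 0) = 88 + 0 = 88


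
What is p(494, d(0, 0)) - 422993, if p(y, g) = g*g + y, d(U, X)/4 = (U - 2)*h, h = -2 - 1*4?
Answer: -420195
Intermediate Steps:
h = -6 (h = -2 - 4 = -6)
d(U, X) = 48 - 24*U (d(U, X) = 4*((U - 2)*(-6)) = 4*((-2 + U)*(-6)) = 4*(12 - 6*U) = 48 - 24*U)
p(y, g) = y + g² (p(y, g) = g² + y = y + g²)
p(494, d(0, 0)) - 422993 = (494 + (48 - 24*0)²) - 422993 = (494 + (48 + 0)²) - 422993 = (494 + 48²) - 422993 = (494 + 2304) - 422993 = 2798 - 422993 = -420195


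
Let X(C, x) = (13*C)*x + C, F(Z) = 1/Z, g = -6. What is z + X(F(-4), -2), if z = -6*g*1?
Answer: 169/4 ≈ 42.250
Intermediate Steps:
z = 36 (z = -6*(-6)*1 = 36*1 = 36)
X(C, x) = C + 13*C*x (X(C, x) = 13*C*x + C = C + 13*C*x)
z + X(F(-4), -2) = 36 + (1 + 13*(-2))/(-4) = 36 - (1 - 26)/4 = 36 - ¼*(-25) = 36 + 25/4 = 169/4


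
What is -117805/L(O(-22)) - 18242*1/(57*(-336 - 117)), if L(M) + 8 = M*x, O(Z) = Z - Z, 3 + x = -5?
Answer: 3041988841/206568 ≈ 14726.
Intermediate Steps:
x = -8 (x = -3 - 5 = -8)
O(Z) = 0
L(M) = -8 - 8*M (L(M) = -8 + M*(-8) = -8 - 8*M)
-117805/L(O(-22)) - 18242*1/(57*(-336 - 117)) = -117805/(-8 - 8*0) - 18242*1/(57*(-336 - 117)) = -117805/(-8 + 0) - 18242/(57*(-453)) = -117805/(-8) - 18242/(-25821) = -117805*(-1/8) - 18242*(-1/25821) = 117805/8 + 18242/25821 = 3041988841/206568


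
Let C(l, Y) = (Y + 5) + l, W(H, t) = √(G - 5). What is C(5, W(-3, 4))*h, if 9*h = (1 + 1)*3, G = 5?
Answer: 20/3 ≈ 6.6667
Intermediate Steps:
W(H, t) = 0 (W(H, t) = √(5 - 5) = √0 = 0)
h = ⅔ (h = ((1 + 1)*3)/9 = (2*3)/9 = (⅑)*6 = ⅔ ≈ 0.66667)
C(l, Y) = 5 + Y + l (C(l, Y) = (5 + Y) + l = 5 + Y + l)
C(5, W(-3, 4))*h = (5 + 0 + 5)*(⅔) = 10*(⅔) = 20/3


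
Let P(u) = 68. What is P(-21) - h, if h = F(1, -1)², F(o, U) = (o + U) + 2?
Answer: 64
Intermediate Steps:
F(o, U) = 2 + U + o (F(o, U) = (U + o) + 2 = 2 + U + o)
h = 4 (h = (2 - 1 + 1)² = 2² = 4)
P(-21) - h = 68 - 1*4 = 68 - 4 = 64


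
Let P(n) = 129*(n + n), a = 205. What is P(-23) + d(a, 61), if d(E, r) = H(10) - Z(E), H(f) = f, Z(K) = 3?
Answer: -5927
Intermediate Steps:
d(E, r) = 7 (d(E, r) = 10 - 1*3 = 10 - 3 = 7)
P(n) = 258*n (P(n) = 129*(2*n) = 258*n)
P(-23) + d(a, 61) = 258*(-23) + 7 = -5934 + 7 = -5927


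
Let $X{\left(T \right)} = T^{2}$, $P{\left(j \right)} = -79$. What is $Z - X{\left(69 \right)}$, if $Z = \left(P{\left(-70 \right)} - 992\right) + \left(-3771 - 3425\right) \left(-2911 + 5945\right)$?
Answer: $-21838496$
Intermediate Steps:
$Z = -21833735$ ($Z = \left(-79 - 992\right) + \left(-3771 - 3425\right) \left(-2911 + 5945\right) = \left(-79 - 992\right) - 21832664 = -1071 - 21832664 = -21833735$)
$Z - X{\left(69 \right)} = -21833735 - 69^{2} = -21833735 - 4761 = -21838496$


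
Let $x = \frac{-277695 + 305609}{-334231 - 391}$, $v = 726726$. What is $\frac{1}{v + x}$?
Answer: $\frac{167311}{121589239829} \approx 1.376 \cdot 10^{-6}$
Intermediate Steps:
$x = - \frac{13957}{167311}$ ($x = \frac{27914}{-334622} = 27914 \left(- \frac{1}{334622}\right) = - \frac{13957}{167311} \approx -0.083419$)
$\frac{1}{v + x} = \frac{1}{726726 - \frac{13957}{167311}} = \frac{1}{\frac{121589239829}{167311}} = \frac{167311}{121589239829}$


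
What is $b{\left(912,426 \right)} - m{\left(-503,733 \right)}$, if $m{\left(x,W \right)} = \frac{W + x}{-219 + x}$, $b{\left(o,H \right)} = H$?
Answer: $\frac{153901}{361} \approx 426.32$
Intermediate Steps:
$m{\left(x,W \right)} = \frac{W + x}{-219 + x}$
$b{\left(912,426 \right)} - m{\left(-503,733 \right)} = 426 - \frac{733 - 503}{-219 - 503} = 426 - \frac{1}{-722} \cdot 230 = 426 - \left(- \frac{1}{722}\right) 230 = 426 - - \frac{115}{361} = 426 + \frac{115}{361} = \frac{153901}{361}$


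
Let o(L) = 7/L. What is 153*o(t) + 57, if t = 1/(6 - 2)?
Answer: 4341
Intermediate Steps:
t = ¼ (t = 1/4 = ¼ ≈ 0.25000)
153*o(t) + 57 = 153*(7/(¼)) + 57 = 153*(7*4) + 57 = 153*28 + 57 = 4284 + 57 = 4341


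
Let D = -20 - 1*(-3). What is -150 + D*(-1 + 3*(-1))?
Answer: -82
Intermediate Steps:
D = -17 (D = -20 + 3 = -17)
-150 + D*(-1 + 3*(-1)) = -150 - 17*(-1 + 3*(-1)) = -150 - 17*(-1 - 3) = -150 - 17*(-4) = -150 + 68 = -82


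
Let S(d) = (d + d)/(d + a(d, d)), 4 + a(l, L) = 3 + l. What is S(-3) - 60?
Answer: -414/7 ≈ -59.143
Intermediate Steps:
a(l, L) = -1 + l (a(l, L) = -4 + (3 + l) = -1 + l)
S(d) = 2*d/(-1 + 2*d) (S(d) = (d + d)/(d + (-1 + d)) = (2*d)/(-1 + 2*d) = 2*d/(-1 + 2*d))
S(-3) - 60 = 2*(-3)/(-1 + 2*(-3)) - 60 = 2*(-3)/(-1 - 6) - 60 = 2*(-3)/(-7) - 60 = 2*(-3)*(-⅐) - 60 = 6/7 - 60 = -414/7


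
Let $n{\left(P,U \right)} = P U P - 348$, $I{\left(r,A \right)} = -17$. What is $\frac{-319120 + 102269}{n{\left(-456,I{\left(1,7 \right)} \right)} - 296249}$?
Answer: $\frac{216851}{3831509} \approx 0.056597$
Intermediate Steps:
$n{\left(P,U \right)} = -348 + U P^{2}$ ($n{\left(P,U \right)} = U P^{2} - 348 = -348 + U P^{2}$)
$\frac{-319120 + 102269}{n{\left(-456,I{\left(1,7 \right)} \right)} - 296249} = \frac{-319120 + 102269}{\left(-348 - 17 \left(-456\right)^{2}\right) - 296249} = - \frac{216851}{\left(-348 - 3534912\right) - 296249} = - \frac{216851}{-3535260 - 296249} = - \frac{216851}{-3831509} = \left(-216851\right) \left(- \frac{1}{3831509}\right) = \frac{216851}{3831509}$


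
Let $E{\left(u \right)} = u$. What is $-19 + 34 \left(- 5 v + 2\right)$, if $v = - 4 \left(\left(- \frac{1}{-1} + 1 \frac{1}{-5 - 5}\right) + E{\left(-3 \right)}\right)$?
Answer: $-1379$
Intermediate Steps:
$v = \frac{42}{5}$ ($v = - 4 \left(\left(- \frac{1}{-1} + 1 \frac{1}{-5 - 5}\right) - 3\right) = - 4 \left(\left(\left(-1\right) \left(-1\right) + 1 \frac{1}{-5 - 5}\right) - 3\right) = - 4 \left(\left(1 + 1 \frac{1}{-10}\right) - 3\right) = - 4 \left(\left(1 + 1 \left(- \frac{1}{10}\right)\right) - 3\right) = - 4 \left(\left(1 - \frac{1}{10}\right) - 3\right) = - 4 \left(\frac{9}{10} - 3\right) = \left(-4\right) \left(- \frac{21}{10}\right) = \frac{42}{5} \approx 8.4$)
$-19 + 34 \left(- 5 v + 2\right) = -19 + 34 \left(\left(-5\right) \frac{42}{5} + 2\right) = -19 + 34 \left(-42 + 2\right) = -19 + 34 \left(-40\right) = -19 - 1360 = -1379$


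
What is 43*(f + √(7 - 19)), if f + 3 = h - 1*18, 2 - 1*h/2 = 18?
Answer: -2279 + 86*I*√3 ≈ -2279.0 + 148.96*I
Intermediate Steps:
h = -32 (h = 4 - 2*18 = 4 - 36 = -32)
f = -53 (f = -3 + (-32 - 1*18) = -3 + (-32 - 18) = -3 - 50 = -53)
43*(f + √(7 - 19)) = 43*(-53 + √(7 - 19)) = 43*(-53 + √(-12)) = 43*(-53 + 2*I*√3) = -2279 + 86*I*√3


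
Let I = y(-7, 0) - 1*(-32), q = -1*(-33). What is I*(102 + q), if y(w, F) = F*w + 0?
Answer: 4320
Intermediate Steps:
q = 33
y(w, F) = F*w
I = 32 (I = 0*(-7) - 1*(-32) = 0 + 32 = 32)
I*(102 + q) = 32*(102 + 33) = 32*135 = 4320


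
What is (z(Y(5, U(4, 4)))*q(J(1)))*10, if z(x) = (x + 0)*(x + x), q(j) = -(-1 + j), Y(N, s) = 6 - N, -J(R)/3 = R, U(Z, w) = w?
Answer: 80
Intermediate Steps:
J(R) = -3*R
q(j) = 1 - j
z(x) = 2*x**2 (z(x) = x*(2*x) = 2*x**2)
(z(Y(5, U(4, 4)))*q(J(1)))*10 = ((2*(6 - 1*5)**2)*(1 - (-3)))*10 = ((2*(6 - 5)**2)*(1 - 1*(-3)))*10 = ((2*1**2)*(1 + 3))*10 = ((2*1)*4)*10 = (2*4)*10 = 8*10 = 80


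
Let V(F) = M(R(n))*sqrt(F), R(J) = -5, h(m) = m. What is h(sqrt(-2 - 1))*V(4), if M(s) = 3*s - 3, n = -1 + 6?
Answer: -36*I*sqrt(3) ≈ -62.354*I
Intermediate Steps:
n = 5
M(s) = -3 + 3*s
V(F) = -18*sqrt(F) (V(F) = (-3 + 3*(-5))*sqrt(F) = (-3 - 15)*sqrt(F) = -18*sqrt(F))
h(sqrt(-2 - 1))*V(4) = sqrt(-2 - 1)*(-18*sqrt(4)) = sqrt(-3)*(-18*2) = (I*sqrt(3))*(-36) = -36*I*sqrt(3)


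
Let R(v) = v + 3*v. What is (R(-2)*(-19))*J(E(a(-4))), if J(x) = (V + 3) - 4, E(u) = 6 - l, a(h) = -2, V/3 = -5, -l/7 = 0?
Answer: -2432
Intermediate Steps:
l = 0 (l = -7*0 = 0)
V = -15 (V = 3*(-5) = -15)
R(v) = 4*v
E(u) = 6 (E(u) = 6 - 1*0 = 6 + 0 = 6)
J(x) = -16 (J(x) = (-15 + 3) - 4 = -12 - 4 = -16)
(R(-2)*(-19))*J(E(a(-4))) = ((4*(-2))*(-19))*(-16) = -8*(-19)*(-16) = 152*(-16) = -2432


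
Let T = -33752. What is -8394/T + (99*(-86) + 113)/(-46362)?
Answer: 168178295/391202556 ≈ 0.42990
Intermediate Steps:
-8394/T + (99*(-86) + 113)/(-46362) = -8394/(-33752) + (99*(-86) + 113)/(-46362) = -8394*(-1/33752) + (-8514 + 113)*(-1/46362) = 4197/16876 - 8401*(-1/46362) = 4197/16876 + 8401/46362 = 168178295/391202556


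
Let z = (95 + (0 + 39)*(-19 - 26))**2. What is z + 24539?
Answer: 2780139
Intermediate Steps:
z = 2755600 (z = (95 + 39*(-45))**2 = (95 - 1755)**2 = (-1660)**2 = 2755600)
z + 24539 = 2755600 + 24539 = 2780139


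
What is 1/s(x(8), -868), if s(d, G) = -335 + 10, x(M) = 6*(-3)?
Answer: -1/325 ≈ -0.0030769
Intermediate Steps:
x(M) = -18
s(d, G) = -325
1/s(x(8), -868) = 1/(-325) = -1/325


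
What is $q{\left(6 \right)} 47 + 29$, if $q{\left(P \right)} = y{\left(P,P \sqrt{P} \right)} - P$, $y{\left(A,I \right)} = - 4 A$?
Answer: $-1381$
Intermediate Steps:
$q{\left(P \right)} = - 5 P$ ($q{\left(P \right)} = - 4 P - P = - 5 P$)
$q{\left(6 \right)} 47 + 29 = \left(-5\right) 6 \cdot 47 + 29 = \left(-30\right) 47 + 29 = -1410 + 29 = -1381$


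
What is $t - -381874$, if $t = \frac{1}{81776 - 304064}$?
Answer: $\frac{84886007711}{222288} \approx 3.8187 \cdot 10^{5}$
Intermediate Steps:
$t = - \frac{1}{222288}$ ($t = \frac{1}{-222288} = - \frac{1}{222288} \approx -4.4987 \cdot 10^{-6}$)
$t - -381874 = - \frac{1}{222288} - -381874 = - \frac{1}{222288} + 381874 = \frac{84886007711}{222288}$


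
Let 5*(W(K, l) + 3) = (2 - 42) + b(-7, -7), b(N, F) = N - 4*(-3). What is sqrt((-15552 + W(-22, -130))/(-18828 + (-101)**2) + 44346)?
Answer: 2*sqrt(825147756002)/8627 ≈ 210.59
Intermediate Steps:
b(N, F) = 12 + N (b(N, F) = N + 12 = 12 + N)
W(K, l) = -10 (W(K, l) = -3 + ((2 - 42) + (12 - 7))/5 = -3 + (-40 + 5)/5 = -3 + (1/5)*(-35) = -3 - 7 = -10)
sqrt((-15552 + W(-22, -130))/(-18828 + (-101)**2) + 44346) = sqrt((-15552 - 10)/(-18828 + (-101)**2) + 44346) = sqrt(-15562/(-18828 + 10201) + 44346) = sqrt(-15562/(-8627) + 44346) = sqrt(-15562*(-1/8627) + 44346) = sqrt(15562/8627 + 44346) = sqrt(382588504/8627) = 2*sqrt(825147756002)/8627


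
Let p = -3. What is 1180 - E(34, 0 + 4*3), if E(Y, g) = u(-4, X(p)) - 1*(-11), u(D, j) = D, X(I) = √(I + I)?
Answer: 1173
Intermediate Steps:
X(I) = √2*√I (X(I) = √(2*I) = √2*√I)
E(Y, g) = 7 (E(Y, g) = -4 - 1*(-11) = -4 + 11 = 7)
1180 - E(34, 0 + 4*3) = 1180 - 1*7 = 1180 - 7 = 1173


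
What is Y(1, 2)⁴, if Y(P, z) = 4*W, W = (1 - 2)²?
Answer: 256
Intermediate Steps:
W = 1 (W = (-1)² = 1)
Y(P, z) = 4 (Y(P, z) = 4*1 = 4)
Y(1, 2)⁴ = 4⁴ = 256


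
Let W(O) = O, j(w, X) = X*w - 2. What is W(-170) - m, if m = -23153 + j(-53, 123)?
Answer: 29504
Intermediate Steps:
j(w, X) = -2 + X*w
m = -29674 (m = -23153 + (-2 + 123*(-53)) = -23153 + (-2 - 6519) = -23153 - 6521 = -29674)
W(-170) - m = -170 - 1*(-29674) = -170 + 29674 = 29504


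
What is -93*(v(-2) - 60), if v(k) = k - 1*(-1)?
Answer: 5673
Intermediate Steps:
v(k) = 1 + k (v(k) = k + 1 = 1 + k)
-93*(v(-2) - 60) = -93*((1 - 2) - 60) = -93*(-1 - 60) = -93*(-61) = 5673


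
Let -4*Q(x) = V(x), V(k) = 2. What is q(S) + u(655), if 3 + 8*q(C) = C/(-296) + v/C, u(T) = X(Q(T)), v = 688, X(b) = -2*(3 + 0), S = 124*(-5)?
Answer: -573673/91760 ≈ -6.2519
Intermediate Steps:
Q(x) = -½ (Q(x) = -¼*2 = -½)
S = -620
X(b) = -6 (X(b) = -2*3 = -6)
u(T) = -6
q(C) = -3/8 + 86/C - C/2368 (q(C) = -3/8 + (C/(-296) + 688/C)/8 = -3/8 + (C*(-1/296) + 688/C)/8 = -3/8 + (-C/296 + 688/C)/8 = -3/8 + (688/C - C/296)/8 = -3/8 + (86/C - C/2368) = -3/8 + 86/C - C/2368)
q(S) + u(655) = (1/2368)*(203648 - 1*(-620)*(888 - 620))/(-620) - 6 = (1/2368)*(-1/620)*(203648 - 1*(-620)*268) - 6 = (1/2368)*(-1/620)*(203648 + 166160) - 6 = (1/2368)*(-1/620)*369808 - 6 = -23113/91760 - 6 = -573673/91760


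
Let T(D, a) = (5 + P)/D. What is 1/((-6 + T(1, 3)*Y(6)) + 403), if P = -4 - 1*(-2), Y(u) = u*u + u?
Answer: 1/523 ≈ 0.0019120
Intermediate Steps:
Y(u) = u + u**2 (Y(u) = u**2 + u = u + u**2)
P = -2 (P = -4 + 2 = -2)
T(D, a) = 3/D (T(D, a) = (5 - 2)/D = 3/D)
1/((-6 + T(1, 3)*Y(6)) + 403) = 1/((-6 + (3/1)*(6*(1 + 6))) + 403) = 1/((-6 + (3*1)*(6*7)) + 403) = 1/((-6 + 3*42) + 403) = 1/((-6 + 126) + 403) = 1/(120 + 403) = 1/523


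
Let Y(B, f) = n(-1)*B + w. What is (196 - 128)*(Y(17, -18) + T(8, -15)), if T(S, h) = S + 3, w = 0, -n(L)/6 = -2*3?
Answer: 42364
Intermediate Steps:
n(L) = 36 (n(L) = -(-12)*3 = -6*(-6) = 36)
T(S, h) = 3 + S
Y(B, f) = 36*B (Y(B, f) = 36*B + 0 = 36*B)
(196 - 128)*(Y(17, -18) + T(8, -15)) = (196 - 128)*(36*17 + (3 + 8)) = 68*(612 + 11) = 68*623 = 42364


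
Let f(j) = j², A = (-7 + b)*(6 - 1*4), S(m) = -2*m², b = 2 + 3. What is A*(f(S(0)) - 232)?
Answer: 928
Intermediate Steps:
b = 5
A = -4 (A = (-7 + 5)*(6 - 1*4) = -2*(6 - 4) = -2*2 = -4)
A*(f(S(0)) - 232) = -4*((-2*0²)² - 232) = -4*((-2*0)² - 232) = -4*(0² - 232) = -4*(0 - 232) = -4*(-232) = 928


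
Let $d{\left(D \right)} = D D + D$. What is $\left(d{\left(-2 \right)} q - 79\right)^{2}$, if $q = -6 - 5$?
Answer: $10201$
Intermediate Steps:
$d{\left(D \right)} = D + D^{2}$ ($d{\left(D \right)} = D^{2} + D = D + D^{2}$)
$q = -11$ ($q = -6 - 5 = -11$)
$\left(d{\left(-2 \right)} q - 79\right)^{2} = \left(- 2 \left(1 - 2\right) \left(-11\right) - 79\right)^{2} = \left(\left(-2\right) \left(-1\right) \left(-11\right) - 79\right)^{2} = \left(2 \left(-11\right) - 79\right)^{2} = \left(-22 - 79\right)^{2} = \left(-101\right)^{2} = 10201$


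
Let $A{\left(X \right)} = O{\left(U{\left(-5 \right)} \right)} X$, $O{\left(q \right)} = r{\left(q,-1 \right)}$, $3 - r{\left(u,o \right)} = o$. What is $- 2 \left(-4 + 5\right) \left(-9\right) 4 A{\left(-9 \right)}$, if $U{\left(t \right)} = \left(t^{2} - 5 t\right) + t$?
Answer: $-2592$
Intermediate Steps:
$r{\left(u,o \right)} = 3 - o$
$U{\left(t \right)} = t^{2} - 4 t$
$O{\left(q \right)} = 4$ ($O{\left(q \right)} = 3 - -1 = 3 + 1 = 4$)
$A{\left(X \right)} = 4 X$
$- 2 \left(-4 + 5\right) \left(-9\right) 4 A{\left(-9 \right)} = - 2 \left(-4 + 5\right) \left(-9\right) 4 \cdot 4 \left(-9\right) = \left(-2\right) 1 \left(-9\right) 4 \left(-36\right) = \left(-2\right) \left(-9\right) 4 \left(-36\right) = 18 \cdot 4 \left(-36\right) = 72 \left(-36\right) = -2592$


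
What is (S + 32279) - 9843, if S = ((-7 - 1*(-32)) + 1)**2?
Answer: 23112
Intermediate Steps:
S = 676 (S = ((-7 + 32) + 1)**2 = (25 + 1)**2 = 26**2 = 676)
(S + 32279) - 9843 = (676 + 32279) - 9843 = 32955 - 9843 = 23112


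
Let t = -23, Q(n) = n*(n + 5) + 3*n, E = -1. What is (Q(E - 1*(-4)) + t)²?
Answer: 100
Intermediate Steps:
Q(n) = 3*n + n*(5 + n) (Q(n) = n*(5 + n) + 3*n = 3*n + n*(5 + n))
(Q(E - 1*(-4)) + t)² = ((-1 - 1*(-4))*(8 + (-1 - 1*(-4))) - 23)² = ((-1 + 4)*(8 + (-1 + 4)) - 23)² = (3*(8 + 3) - 23)² = (3*11 - 23)² = (33 - 23)² = 10² = 100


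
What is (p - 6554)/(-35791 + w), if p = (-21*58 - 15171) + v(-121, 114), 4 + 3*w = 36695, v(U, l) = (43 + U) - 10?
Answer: 69093/70682 ≈ 0.97752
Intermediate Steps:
v(U, l) = 33 + U
w = 36691/3 (w = -4/3 + (⅓)*36695 = -4/3 + 36695/3 = 36691/3 ≈ 12230.)
p = -16477 (p = (-21*58 - 15171) + (33 - 121) = (-1218 - 15171) - 88 = -16389 - 88 = -16477)
(p - 6554)/(-35791 + w) = (-16477 - 6554)/(-35791 + 36691/3) = -23031/(-70682/3) = -23031*(-3/70682) = 69093/70682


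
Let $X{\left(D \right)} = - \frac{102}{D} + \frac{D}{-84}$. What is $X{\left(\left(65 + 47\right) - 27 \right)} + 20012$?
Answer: $\frac{8404111}{420} \approx 20010.0$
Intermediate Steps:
$X{\left(D \right)} = - \frac{102}{D} - \frac{D}{84}$ ($X{\left(D \right)} = - \frac{102}{D} + D \left(- \frac{1}{84}\right) = - \frac{102}{D} - \frac{D}{84}$)
$X{\left(\left(65 + 47\right) - 27 \right)} + 20012 = \left(- \frac{102}{\left(65 + 47\right) - 27} - \frac{\left(65 + 47\right) - 27}{84}\right) + 20012 = \left(- \frac{102}{112 - 27} - \frac{112 - 27}{84}\right) + 20012 = \left(- \frac{102}{85} - \frac{85}{84}\right) + 20012 = \left(\left(-102\right) \frac{1}{85} - \frac{85}{84}\right) + 20012 = \left(- \frac{6}{5} - \frac{85}{84}\right) + 20012 = - \frac{929}{420} + 20012 = \frac{8404111}{420}$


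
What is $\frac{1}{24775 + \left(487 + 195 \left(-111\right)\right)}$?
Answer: $\frac{1}{3617} \approx 0.00027647$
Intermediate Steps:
$\frac{1}{24775 + \left(487 + 195 \left(-111\right)\right)} = \frac{1}{24775 + \left(487 - 21645\right)} = \frac{1}{24775 - 21158} = \frac{1}{3617}$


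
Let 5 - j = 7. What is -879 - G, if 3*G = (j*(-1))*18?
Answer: -891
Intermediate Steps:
j = -2 (j = 5 - 1*7 = 5 - 7 = -2)
G = 12 (G = (-2*(-1)*18)/3 = (2*18)/3 = (⅓)*36 = 12)
-879 - G = -879 - 1*12 = -879 - 12 = -891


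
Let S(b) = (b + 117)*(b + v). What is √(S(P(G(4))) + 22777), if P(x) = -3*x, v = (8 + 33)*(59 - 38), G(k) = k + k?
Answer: √100618 ≈ 317.20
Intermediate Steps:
G(k) = 2*k
v = 861 (v = 41*21 = 861)
S(b) = (117 + b)*(861 + b) (S(b) = (b + 117)*(b + 861) = (117 + b)*(861 + b))
√(S(P(G(4))) + 22777) = √((100737 + (-6*4)² + 978*(-6*4)) + 22777) = √((100737 + (-3*8)² + 978*(-3*8)) + 22777) = √((100737 + (-24)² + 978*(-24)) + 22777) = √((100737 + 576 - 23472) + 22777) = √(77841 + 22777) = √100618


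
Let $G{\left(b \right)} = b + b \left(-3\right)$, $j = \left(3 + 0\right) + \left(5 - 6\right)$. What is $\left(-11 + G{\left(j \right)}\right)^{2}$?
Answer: $225$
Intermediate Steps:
$j = 2$ ($j = 3 + \left(5 - 6\right) = 3 - 1 = 2$)
$G{\left(b \right)} = - 2 b$ ($G{\left(b \right)} = b - 3 b = - 2 b$)
$\left(-11 + G{\left(j \right)}\right)^{2} = \left(-11 - 4\right)^{2} = \left(-15\right)^{2} = 225$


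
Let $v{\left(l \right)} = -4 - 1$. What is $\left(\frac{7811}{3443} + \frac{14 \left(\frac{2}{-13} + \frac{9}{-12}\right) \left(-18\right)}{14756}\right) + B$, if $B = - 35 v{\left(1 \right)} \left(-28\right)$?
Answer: $- \frac{462109153767}{94351972} \approx -4897.7$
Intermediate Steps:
$v{\left(l \right)} = -5$ ($v{\left(l \right)} = -4 - 1 = -5$)
$B = -4900$ ($B = \left(-35\right) \left(-5\right) \left(-28\right) = 175 \left(-28\right) = -4900$)
$\left(\frac{7811}{3443} + \frac{14 \left(\frac{2}{-13} + \frac{9}{-12}\right) \left(-18\right)}{14756}\right) + B = \left(\frac{7811}{3443} + \frac{14 \left(\frac{2}{-13} + \frac{9}{-12}\right) \left(-18\right)}{14756}\right) - 4900 = \left(7811 \cdot \frac{1}{3443} + 14 \left(2 \left(- \frac{1}{13}\right) + 9 \left(- \frac{1}{12}\right)\right) \left(-18\right) \frac{1}{14756}\right) - 4900 = \left(\frac{7811}{3443} + 14 \left(- \frac{2}{13} - \frac{3}{4}\right) \left(-18\right) \frac{1}{14756}\right) - 4900 = \left(\frac{7811}{3443} + 14 \left(- \frac{47}{52}\right) \left(-18\right) \frac{1}{14756}\right) - 4900 = \left(\frac{7811}{3443} + \left(- \frac{329}{26}\right) \left(-18\right) \frac{1}{14756}\right) - 4900 = \left(\frac{7811}{3443} + \frac{2961}{13} \cdot \frac{1}{14756}\right) - 4900 = \left(\frac{7811}{3443} + \frac{423}{27404}\right) - 4900 = \frac{215509033}{94351972} - 4900 = - \frac{462109153767}{94351972}$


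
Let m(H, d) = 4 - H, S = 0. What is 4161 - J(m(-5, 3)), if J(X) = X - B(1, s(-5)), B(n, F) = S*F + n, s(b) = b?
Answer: 4153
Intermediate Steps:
B(n, F) = n (B(n, F) = 0*F + n = 0 + n = n)
J(X) = -1 + X (J(X) = X - 1*1 = X - 1 = -1 + X)
4161 - J(m(-5, 3)) = 4161 - (-1 + (4 - 1*(-5))) = 4161 - (-1 + (4 + 5)) = 4161 - (-1 + 9) = 4161 - 1*8 = 4161 - 8 = 4153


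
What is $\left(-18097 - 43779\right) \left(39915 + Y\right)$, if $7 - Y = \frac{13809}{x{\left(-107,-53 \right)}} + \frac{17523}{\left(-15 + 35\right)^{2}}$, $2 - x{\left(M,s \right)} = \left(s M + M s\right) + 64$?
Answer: $- \frac{703506477598063}{285100} \approx -2.4676 \cdot 10^{9}$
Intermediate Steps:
$x{\left(M,s \right)} = -62 - 2 M s$ ($x{\left(M,s \right)} = 2 - \left(\left(s M + M s\right) + 64\right) = 2 - \left(\left(M s + M s\right) + 64\right) = 2 - \left(2 M s + 64\right) = 2 - \left(64 + 2 M s\right) = -62 - 2 M s$)
$Y = - \frac{40594373}{1140400}$ ($Y = 7 - \left(\frac{13809}{-62 - \left(-214\right) \left(-53\right)} + \frac{17523}{\left(-15 + 35\right)^{2}}\right) = 7 - \left(\frac{13809}{-62 - 11342} + \frac{17523}{20^{2}}\right) = 7 - \left(\frac{13809}{-11404} + \frac{17523}{400}\right) = 7 - \left(13809 \left(- \frac{1}{11404}\right) + 17523 \cdot \frac{1}{400}\right) = 7 - \left(- \frac{13809}{11404} + \frac{17523}{400}\right) = 7 - \frac{48577173}{1140400} = - \frac{40594373}{1140400} \approx -35.597$)
$\left(-18097 - 43779\right) \left(39915 + Y\right) = \left(-18097 - 43779\right) \left(39915 - \frac{40594373}{1140400}\right) = \left(-61876\right) \frac{45478471627}{1140400} = - \frac{703506477598063}{285100}$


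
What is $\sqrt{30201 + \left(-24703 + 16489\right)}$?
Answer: $3 \sqrt{2443} \approx 148.28$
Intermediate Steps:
$\sqrt{30201 + \left(-24703 + 16489\right)} = \sqrt{30201 - 8214} = \sqrt{21987} = 3 \sqrt{2443}$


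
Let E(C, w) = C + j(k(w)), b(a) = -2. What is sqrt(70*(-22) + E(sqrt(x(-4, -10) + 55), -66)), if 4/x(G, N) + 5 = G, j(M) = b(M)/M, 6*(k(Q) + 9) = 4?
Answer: sqrt(-346446 + 75*sqrt(491))/15 ≈ 39.146*I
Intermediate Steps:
k(Q) = -25/3 (k(Q) = -9 + (1/6)*4 = -9 + 2/3 = -25/3)
j(M) = -2/M
x(G, N) = 4/(-5 + G)
E(C, w) = 6/25 + C (E(C, w) = C - 2/(-25/3) = C - 2*(-3/25) = C + 6/25 = 6/25 + C)
sqrt(70*(-22) + E(sqrt(x(-4, -10) + 55), -66)) = sqrt(70*(-22) + (6/25 + sqrt(4/(-5 - 4) + 55))) = sqrt(-1540 + (6/25 + sqrt(4/(-9) + 55))) = sqrt(-1540 + (6/25 + sqrt(4*(-1/9) + 55))) = sqrt(-1540 + (6/25 + sqrt(-4/9 + 55))) = sqrt(-1540 + (6/25 + sqrt(491/9))) = sqrt(-1540 + (6/25 + sqrt(491)/3)) = sqrt(-38494/25 + sqrt(491)/3)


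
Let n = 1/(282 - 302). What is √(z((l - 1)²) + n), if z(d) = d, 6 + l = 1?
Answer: √3595/10 ≈ 5.9958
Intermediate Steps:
l = -5 (l = -6 + 1 = -5)
n = -1/20 (n = 1/(-20) = -1/20 ≈ -0.050000)
√(z((l - 1)²) + n) = √((-5 - 1)² - 1/20) = √((-6)² - 1/20) = √(36 - 1/20) = √(719/20) = √3595/10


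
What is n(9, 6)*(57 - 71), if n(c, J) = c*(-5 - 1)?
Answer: 756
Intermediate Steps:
n(c, J) = -6*c (n(c, J) = c*(-6) = -6*c)
n(9, 6)*(57 - 71) = (-6*9)*(57 - 71) = -54*(-14) = 756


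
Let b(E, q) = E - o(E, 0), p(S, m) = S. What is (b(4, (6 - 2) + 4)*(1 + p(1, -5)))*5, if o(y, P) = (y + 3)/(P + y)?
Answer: 45/2 ≈ 22.500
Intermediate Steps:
o(y, P) = (3 + y)/(P + y)
b(E, q) = E - (3 + E)/E (b(E, q) = E - (3 + E)/(0 + E) = E - (3 + E)/E)
(b(4, (6 - 2) + 4)*(1 + p(1, -5)))*5 = ((-1 + 4 - 3/4)*(1 + 1))*5 = ((-1 + 4 - 3*¼)*2)*5 = ((-1 + 4 - ¾)*2)*5 = ((9/4)*2)*5 = (9/2)*5 = 45/2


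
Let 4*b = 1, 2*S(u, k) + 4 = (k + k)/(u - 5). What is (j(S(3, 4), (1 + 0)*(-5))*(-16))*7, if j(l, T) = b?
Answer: -28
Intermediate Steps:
S(u, k) = -2 + k/(-5 + u) (S(u, k) = -2 + ((k + k)/(u - 5))/2 = -2 + ((2*k)/(-5 + u))/2 = -2 + (2*k/(-5 + u))/2 = -2 + k/(-5 + u))
b = 1/4 (b = (1/4)*1 = 1/4 ≈ 0.25000)
j(l, T) = 1/4
(j(S(3, 4), (1 + 0)*(-5))*(-16))*7 = ((1/4)*(-16))*7 = -4*7 = -28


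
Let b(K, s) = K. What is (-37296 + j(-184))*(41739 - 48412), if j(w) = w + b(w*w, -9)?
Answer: 24182952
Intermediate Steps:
j(w) = w + w**2 (j(w) = w + w*w = w + w**2)
(-37296 + j(-184))*(41739 - 48412) = (-37296 - 184*(1 - 184))*(41739 - 48412) = (-37296 - 184*(-183))*(-6673) = (-37296 + 33672)*(-6673) = -3624*(-6673) = 24182952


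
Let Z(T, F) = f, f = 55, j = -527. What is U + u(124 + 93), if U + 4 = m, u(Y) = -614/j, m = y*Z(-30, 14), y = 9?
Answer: 259371/527 ≈ 492.17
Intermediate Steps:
Z(T, F) = 55
m = 495 (m = 9*55 = 495)
u(Y) = 614/527 (u(Y) = -614/(-527) = -614*(-1/527) = 614/527)
U = 491 (U = -4 + 495 = 491)
U + u(124 + 93) = 491 + 614/527 = 259371/527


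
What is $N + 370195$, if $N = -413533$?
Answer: $-43338$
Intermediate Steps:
$N + 370195 = -413533 + 370195 = -43338$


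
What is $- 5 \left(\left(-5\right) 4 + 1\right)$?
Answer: $95$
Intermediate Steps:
$- 5 \left(\left(-5\right) 4 + 1\right) = - 5 \left(-20 + 1\right) = \left(-5\right) \left(-19\right) = 95$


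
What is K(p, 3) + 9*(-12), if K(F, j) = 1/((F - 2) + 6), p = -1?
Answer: -323/3 ≈ -107.67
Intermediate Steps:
K(F, j) = 1/(4 + F) (K(F, j) = 1/((-2 + F) + 6) = 1/(4 + F))
K(p, 3) + 9*(-12) = 1/(4 - 1) + 9*(-12) = 1/3 - 108 = -323/3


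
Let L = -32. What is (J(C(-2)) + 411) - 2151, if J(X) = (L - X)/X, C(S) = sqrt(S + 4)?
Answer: -1741 - 16*sqrt(2) ≈ -1763.6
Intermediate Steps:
C(S) = sqrt(4 + S)
J(X) = (-32 - X)/X
(J(C(-2)) + 411) - 2151 = ((-32 - sqrt(4 - 2))/(sqrt(4 - 2)) + 411) - 2151 = ((-32 - sqrt(2))/(sqrt(2)) + 411) - 2151 = ((sqrt(2)/2)*(-32 - sqrt(2)) + 411) - 2151 = (sqrt(2)*(-32 - sqrt(2))/2 + 411) - 2151 = (411 + sqrt(2)*(-32 - sqrt(2))/2) - 2151 = -1740 + sqrt(2)*(-32 - sqrt(2))/2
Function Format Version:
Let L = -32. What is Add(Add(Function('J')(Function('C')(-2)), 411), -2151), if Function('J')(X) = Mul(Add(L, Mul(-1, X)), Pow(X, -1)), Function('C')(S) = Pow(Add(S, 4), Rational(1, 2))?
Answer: Add(-1741, Mul(-16, Pow(2, Rational(1, 2)))) ≈ -1763.6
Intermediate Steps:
Function('C')(S) = Pow(Add(4, S), Rational(1, 2))
Function('J')(X) = Mul(Pow(X, -1), Add(-32, Mul(-1, X))) (Function('J')(X) = Mul(Add(-32, Mul(-1, X)), Pow(X, -1)) = Mul(Pow(X, -1), Add(-32, Mul(-1, X))))
Add(Add(Function('J')(Function('C')(-2)), 411), -2151) = Add(Add(Mul(Pow(Pow(Add(4, -2), Rational(1, 2)), -1), Add(-32, Mul(-1, Pow(Add(4, -2), Rational(1, 2))))), 411), -2151) = Add(Add(Mul(Pow(Pow(2, Rational(1, 2)), -1), Add(-32, Mul(-1, Pow(2, Rational(1, 2))))), 411), -2151) = Add(Add(Mul(Mul(Rational(1, 2), Pow(2, Rational(1, 2))), Add(-32, Mul(-1, Pow(2, Rational(1, 2))))), 411), -2151) = Add(Add(Mul(Rational(1, 2), Pow(2, Rational(1, 2)), Add(-32, Mul(-1, Pow(2, Rational(1, 2))))), 411), -2151) = Add(Add(411, Mul(Rational(1, 2), Pow(2, Rational(1, 2)), Add(-32, Mul(-1, Pow(2, Rational(1, 2)))))), -2151) = Add(-1740, Mul(Rational(1, 2), Pow(2, Rational(1, 2)), Add(-32, Mul(-1, Pow(2, Rational(1, 2))))))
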